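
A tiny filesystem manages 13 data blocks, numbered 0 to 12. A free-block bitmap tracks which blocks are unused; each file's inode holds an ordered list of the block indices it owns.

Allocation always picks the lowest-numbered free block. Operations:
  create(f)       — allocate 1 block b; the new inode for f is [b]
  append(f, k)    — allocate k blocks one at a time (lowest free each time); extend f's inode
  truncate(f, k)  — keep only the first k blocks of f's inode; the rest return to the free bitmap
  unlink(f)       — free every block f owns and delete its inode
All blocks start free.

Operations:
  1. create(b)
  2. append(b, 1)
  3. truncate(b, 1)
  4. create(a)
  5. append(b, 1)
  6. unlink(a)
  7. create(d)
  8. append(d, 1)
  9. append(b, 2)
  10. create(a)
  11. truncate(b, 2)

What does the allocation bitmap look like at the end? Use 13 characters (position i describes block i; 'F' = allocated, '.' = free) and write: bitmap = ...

[1] create(b) — b=0 (map F............)
[2] append(b, 1) — b=0,1 (map FF...........)
[3] truncate(b, 1) — b=0 (map F............)
[4] create(a) — a=1 b=0 (map FF...........)
[5] append(b, 1) — a=1 b=0,2 (map FFF..........)
[6] unlink(a) — b=0,2 (map F.F..........)
[7] create(d) — b=0,2 d=1 (map FFF..........)
[8] append(d, 1) — b=0,2 d=1,3 (map FFFF.........)
[9] append(b, 2) — b=0,2,4,5 d=1,3 (map FFFFFF.......)
[10] create(a) — a=6 b=0,2,4,5 d=1,3 (map FFFFFFF......)
[11] truncate(b, 2) — a=6 b=0,2 d=1,3 (map FFFF..F......)

bitmap = FFFF..F......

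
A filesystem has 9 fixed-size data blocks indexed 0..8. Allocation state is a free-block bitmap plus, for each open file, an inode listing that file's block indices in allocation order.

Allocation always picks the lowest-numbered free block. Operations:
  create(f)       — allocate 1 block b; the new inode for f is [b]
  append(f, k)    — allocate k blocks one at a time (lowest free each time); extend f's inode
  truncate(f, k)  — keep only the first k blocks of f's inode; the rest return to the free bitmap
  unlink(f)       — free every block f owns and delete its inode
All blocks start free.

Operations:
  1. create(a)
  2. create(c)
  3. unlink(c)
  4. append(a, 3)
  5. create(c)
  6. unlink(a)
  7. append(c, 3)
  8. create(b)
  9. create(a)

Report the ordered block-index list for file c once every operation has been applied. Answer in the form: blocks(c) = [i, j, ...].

  1. create(a)  ⇒  F........  {a→[0]}
  2. create(c)  ⇒  FF.......  {a→[0]; c→[1]}
  3. unlink(c)  ⇒  F........  {a→[0]}
  4. append(a, 3)  ⇒  FFFF.....  {a→[0, 1, 2, 3]}
  5. create(c)  ⇒  FFFFF....  {a→[0, 1, 2, 3]; c→[4]}
  6. unlink(a)  ⇒  ....F....  {c→[4]}
  7. append(c, 3)  ⇒  FFF.F....  {c→[4, 0, 1, 2]}
  8. create(b)  ⇒  FFFFF....  {b→[3]; c→[4, 0, 1, 2]}
  9. create(a)  ⇒  FFFFFF...  {a→[5]; b→[3]; c→[4, 0, 1, 2]}

blocks(c) = [4, 0, 1, 2]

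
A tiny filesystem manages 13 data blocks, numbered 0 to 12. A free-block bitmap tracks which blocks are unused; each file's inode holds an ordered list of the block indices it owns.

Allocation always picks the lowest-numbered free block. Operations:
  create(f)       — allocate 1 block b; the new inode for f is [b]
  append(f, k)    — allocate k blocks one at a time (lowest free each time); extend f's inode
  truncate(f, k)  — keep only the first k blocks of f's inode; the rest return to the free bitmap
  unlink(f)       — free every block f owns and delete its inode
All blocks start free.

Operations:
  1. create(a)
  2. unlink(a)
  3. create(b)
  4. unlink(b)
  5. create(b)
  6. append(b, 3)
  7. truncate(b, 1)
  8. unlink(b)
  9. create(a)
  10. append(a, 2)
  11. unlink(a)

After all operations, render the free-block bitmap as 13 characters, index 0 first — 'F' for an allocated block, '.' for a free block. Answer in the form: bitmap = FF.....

bitmap = .............

  1. create(a)  ⇒  F............  {a→[0]}
  2. unlink(a)  ⇒  .............  {}
  3. create(b)  ⇒  F............  {b→[0]}
  4. unlink(b)  ⇒  .............  {}
  5. create(b)  ⇒  F............  {b→[0]}
  6. append(b, 3)  ⇒  FFFF.........  {b→[0, 1, 2, 3]}
  7. truncate(b, 1)  ⇒  F............  {b→[0]}
  8. unlink(b)  ⇒  .............  {}
  9. create(a)  ⇒  F............  {a→[0]}
  10. append(a, 2)  ⇒  FFF..........  {a→[0, 1, 2]}
  11. unlink(a)  ⇒  .............  {}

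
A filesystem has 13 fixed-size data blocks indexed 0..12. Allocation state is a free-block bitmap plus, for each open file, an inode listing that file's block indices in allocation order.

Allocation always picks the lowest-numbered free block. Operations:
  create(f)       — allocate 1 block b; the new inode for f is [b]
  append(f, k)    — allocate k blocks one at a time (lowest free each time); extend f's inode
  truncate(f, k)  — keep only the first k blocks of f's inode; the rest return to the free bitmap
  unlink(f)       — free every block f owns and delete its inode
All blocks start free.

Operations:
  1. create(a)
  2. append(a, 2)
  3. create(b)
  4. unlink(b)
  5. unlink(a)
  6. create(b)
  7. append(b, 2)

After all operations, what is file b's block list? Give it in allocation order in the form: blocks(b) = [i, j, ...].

after create(a) → a:[0]  free=[F............]
after append(a, 2) → a:[0, 1, 2]  free=[FFF..........]
after create(b) → a:[0, 1, 2], b:[3]  free=[FFFF.........]
after unlink(b) → a:[0, 1, 2]  free=[FFF..........]
after unlink(a) →   free=[.............]
after create(b) → b:[0]  free=[F............]
after append(b, 2) → b:[0, 1, 2]  free=[FFF..........]

blocks(b) = [0, 1, 2]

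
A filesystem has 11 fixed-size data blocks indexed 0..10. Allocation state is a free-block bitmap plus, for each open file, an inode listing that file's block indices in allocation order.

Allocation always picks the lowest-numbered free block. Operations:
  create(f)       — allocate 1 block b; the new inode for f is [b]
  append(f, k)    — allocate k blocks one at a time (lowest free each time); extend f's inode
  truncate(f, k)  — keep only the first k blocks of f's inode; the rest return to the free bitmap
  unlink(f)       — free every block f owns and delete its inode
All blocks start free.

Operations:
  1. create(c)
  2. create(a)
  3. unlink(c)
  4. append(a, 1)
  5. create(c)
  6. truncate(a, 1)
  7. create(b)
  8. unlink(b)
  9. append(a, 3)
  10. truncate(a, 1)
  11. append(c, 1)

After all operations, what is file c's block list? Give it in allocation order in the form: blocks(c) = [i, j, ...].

blocks(c) = [2, 0]

after create(c) → c:[0]  free=[F..........]
after create(a) → a:[1], c:[0]  free=[FF.........]
after unlink(c) → a:[1]  free=[.F.........]
after append(a, 1) → a:[1, 0]  free=[FF.........]
after create(c) → a:[1, 0], c:[2]  free=[FFF........]
after truncate(a, 1) → a:[1], c:[2]  free=[.FF........]
after create(b) → a:[1], b:[0], c:[2]  free=[FFF........]
after unlink(b) → a:[1], c:[2]  free=[.FF........]
after append(a, 3) → a:[1, 0, 3, 4], c:[2]  free=[FFFFF......]
after truncate(a, 1) → a:[1], c:[2]  free=[.FF........]
after append(c, 1) → a:[1], c:[2, 0]  free=[FFF........]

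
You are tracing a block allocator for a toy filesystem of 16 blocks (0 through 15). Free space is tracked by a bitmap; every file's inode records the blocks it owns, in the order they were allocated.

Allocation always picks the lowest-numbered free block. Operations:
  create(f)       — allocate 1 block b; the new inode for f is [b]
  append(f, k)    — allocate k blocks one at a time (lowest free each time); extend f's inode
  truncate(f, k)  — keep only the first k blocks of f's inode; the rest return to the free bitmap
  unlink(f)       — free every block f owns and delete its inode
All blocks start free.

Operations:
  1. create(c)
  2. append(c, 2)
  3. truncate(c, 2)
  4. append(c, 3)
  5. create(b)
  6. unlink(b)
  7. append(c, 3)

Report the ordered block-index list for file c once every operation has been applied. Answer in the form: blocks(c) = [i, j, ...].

create(c): bitmap=F............... | c=[0]
append(c, 2): bitmap=FFF............. | c=[0, 1, 2]
truncate(c, 2): bitmap=FF.............. | c=[0, 1]
append(c, 3): bitmap=FFFFF........... | c=[0, 1, 2, 3, 4]
create(b): bitmap=FFFFFF.......... | b=[5] c=[0, 1, 2, 3, 4]
unlink(b): bitmap=FFFFF........... | c=[0, 1, 2, 3, 4]
append(c, 3): bitmap=FFFFFFFF........ | c=[0, 1, 2, 3, 4, 5, 6, 7]

blocks(c) = [0, 1, 2, 3, 4, 5, 6, 7]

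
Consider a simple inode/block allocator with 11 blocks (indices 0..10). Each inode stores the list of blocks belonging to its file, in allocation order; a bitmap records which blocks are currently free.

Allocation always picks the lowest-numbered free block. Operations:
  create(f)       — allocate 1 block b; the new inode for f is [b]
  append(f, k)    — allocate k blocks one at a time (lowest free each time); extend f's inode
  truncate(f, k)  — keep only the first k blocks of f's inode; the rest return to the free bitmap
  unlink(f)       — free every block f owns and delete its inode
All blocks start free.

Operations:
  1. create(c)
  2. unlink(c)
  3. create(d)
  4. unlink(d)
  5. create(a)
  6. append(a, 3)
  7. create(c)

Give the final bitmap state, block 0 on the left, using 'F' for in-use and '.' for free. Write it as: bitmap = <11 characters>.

bitmap = FFFFF......

create(c): bitmap=F.......... | c=[0]
unlink(c): bitmap=........... | 
create(d): bitmap=F.......... | d=[0]
unlink(d): bitmap=........... | 
create(a): bitmap=F.......... | a=[0]
append(a, 3): bitmap=FFFF....... | a=[0, 1, 2, 3]
create(c): bitmap=FFFFF...... | a=[0, 1, 2, 3] c=[4]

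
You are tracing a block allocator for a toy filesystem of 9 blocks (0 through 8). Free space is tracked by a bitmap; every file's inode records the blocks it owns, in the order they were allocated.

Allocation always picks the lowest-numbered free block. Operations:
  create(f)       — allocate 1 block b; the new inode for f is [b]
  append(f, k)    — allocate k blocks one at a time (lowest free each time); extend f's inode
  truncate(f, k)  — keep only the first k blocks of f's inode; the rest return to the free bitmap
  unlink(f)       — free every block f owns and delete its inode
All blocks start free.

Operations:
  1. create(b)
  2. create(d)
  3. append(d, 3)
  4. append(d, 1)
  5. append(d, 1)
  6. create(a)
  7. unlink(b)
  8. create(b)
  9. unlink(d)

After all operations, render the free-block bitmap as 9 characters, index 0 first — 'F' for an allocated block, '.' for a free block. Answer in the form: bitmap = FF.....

bitmap = F......F.

[1] create(b) — b=0 (map F........)
[2] create(d) — b=0 d=1 (map FF.......)
[3] append(d, 3) — b=0 d=1,2,3,4 (map FFFFF....)
[4] append(d, 1) — b=0 d=1,2,3,4,5 (map FFFFFF...)
[5] append(d, 1) — b=0 d=1,2,3,4,5,6 (map FFFFFFF..)
[6] create(a) — a=7 b=0 d=1,2,3,4,5,6 (map FFFFFFFF.)
[7] unlink(b) — a=7 d=1,2,3,4,5,6 (map .FFFFFFF.)
[8] create(b) — a=7 b=0 d=1,2,3,4,5,6 (map FFFFFFFF.)
[9] unlink(d) — a=7 b=0 (map F......F.)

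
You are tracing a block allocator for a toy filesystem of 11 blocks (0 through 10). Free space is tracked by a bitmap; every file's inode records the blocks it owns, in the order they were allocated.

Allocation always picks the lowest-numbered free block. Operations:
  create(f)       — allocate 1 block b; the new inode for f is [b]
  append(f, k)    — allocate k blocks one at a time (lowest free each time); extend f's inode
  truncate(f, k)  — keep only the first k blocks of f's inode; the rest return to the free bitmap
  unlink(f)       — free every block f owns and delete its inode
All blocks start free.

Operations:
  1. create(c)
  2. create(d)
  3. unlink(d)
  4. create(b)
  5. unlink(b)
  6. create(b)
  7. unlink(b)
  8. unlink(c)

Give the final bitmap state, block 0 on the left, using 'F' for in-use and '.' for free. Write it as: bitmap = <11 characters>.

bitmap = ...........

after create(c) → c:[0]  free=[F..........]
after create(d) → c:[0], d:[1]  free=[FF.........]
after unlink(d) → c:[0]  free=[F..........]
after create(b) → b:[1], c:[0]  free=[FF.........]
after unlink(b) → c:[0]  free=[F..........]
after create(b) → b:[1], c:[0]  free=[FF.........]
after unlink(b) → c:[0]  free=[F..........]
after unlink(c) →   free=[...........]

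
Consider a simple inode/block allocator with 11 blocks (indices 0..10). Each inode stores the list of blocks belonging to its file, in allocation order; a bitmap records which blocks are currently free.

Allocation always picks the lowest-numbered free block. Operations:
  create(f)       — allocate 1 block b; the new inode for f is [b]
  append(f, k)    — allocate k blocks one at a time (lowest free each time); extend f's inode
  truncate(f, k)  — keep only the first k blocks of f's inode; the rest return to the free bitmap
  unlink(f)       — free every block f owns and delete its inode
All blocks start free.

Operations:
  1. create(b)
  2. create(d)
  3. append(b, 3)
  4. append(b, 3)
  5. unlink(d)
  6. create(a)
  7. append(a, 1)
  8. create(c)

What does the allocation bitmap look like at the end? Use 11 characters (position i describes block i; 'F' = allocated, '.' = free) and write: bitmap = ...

[1] create(b) — b=0 (map F..........)
[2] create(d) — b=0 d=1 (map FF.........)
[3] append(b, 3) — b=0,2,3,4 d=1 (map FFFFF......)
[4] append(b, 3) — b=0,2,3,4,5,6,7 d=1 (map FFFFFFFF...)
[5] unlink(d) — b=0,2,3,4,5,6,7 (map F.FFFFFF...)
[6] create(a) — a=1 b=0,2,3,4,5,6,7 (map FFFFFFFF...)
[7] append(a, 1) — a=1,8 b=0,2,3,4,5,6,7 (map FFFFFFFFF..)
[8] create(c) — a=1,8 b=0,2,3,4,5,6,7 c=9 (map FFFFFFFFFF.)

bitmap = FFFFFFFFFF.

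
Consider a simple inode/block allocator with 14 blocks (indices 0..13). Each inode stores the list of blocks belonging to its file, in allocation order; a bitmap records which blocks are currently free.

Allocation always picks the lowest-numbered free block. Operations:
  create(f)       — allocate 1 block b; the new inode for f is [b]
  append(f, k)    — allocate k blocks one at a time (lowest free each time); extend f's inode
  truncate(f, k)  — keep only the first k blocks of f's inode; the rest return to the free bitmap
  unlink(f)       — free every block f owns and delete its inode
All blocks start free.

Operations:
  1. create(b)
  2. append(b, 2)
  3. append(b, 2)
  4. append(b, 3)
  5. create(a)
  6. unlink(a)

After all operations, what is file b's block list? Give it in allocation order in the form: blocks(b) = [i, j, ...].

blocks(b) = [0, 1, 2, 3, 4, 5, 6, 7]

create(b): bitmap=F............. | b=[0]
append(b, 2): bitmap=FFF........... | b=[0, 1, 2]
append(b, 2): bitmap=FFFFF......... | b=[0, 1, 2, 3, 4]
append(b, 3): bitmap=FFFFFFFF...... | b=[0, 1, 2, 3, 4, 5, 6, 7]
create(a): bitmap=FFFFFFFFF..... | a=[8] b=[0, 1, 2, 3, 4, 5, 6, 7]
unlink(a): bitmap=FFFFFFFF...... | b=[0, 1, 2, 3, 4, 5, 6, 7]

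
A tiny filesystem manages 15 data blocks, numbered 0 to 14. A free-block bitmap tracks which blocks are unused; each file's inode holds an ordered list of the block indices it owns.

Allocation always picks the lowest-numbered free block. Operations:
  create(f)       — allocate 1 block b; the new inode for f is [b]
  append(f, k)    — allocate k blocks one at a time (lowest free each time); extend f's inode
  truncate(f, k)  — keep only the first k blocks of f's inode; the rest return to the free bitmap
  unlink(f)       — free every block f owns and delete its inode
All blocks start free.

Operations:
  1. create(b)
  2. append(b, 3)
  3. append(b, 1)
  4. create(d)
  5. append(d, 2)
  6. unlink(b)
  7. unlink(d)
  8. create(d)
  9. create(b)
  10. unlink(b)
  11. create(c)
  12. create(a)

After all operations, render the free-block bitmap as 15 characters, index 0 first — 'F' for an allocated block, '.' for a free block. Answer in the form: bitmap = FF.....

bitmap = FFF............

[1] create(b) — b=0 (map F..............)
[2] append(b, 3) — b=0,1,2,3 (map FFFF...........)
[3] append(b, 1) — b=0,1,2,3,4 (map FFFFF..........)
[4] create(d) — b=0,1,2,3,4 d=5 (map FFFFFF.........)
[5] append(d, 2) — b=0,1,2,3,4 d=5,6,7 (map FFFFFFFF.......)
[6] unlink(b) — d=5,6,7 (map .....FFF.......)
[7] unlink(d) —  (map ...............)
[8] create(d) — d=0 (map F..............)
[9] create(b) — b=1 d=0 (map FF.............)
[10] unlink(b) — d=0 (map F..............)
[11] create(c) — c=1 d=0 (map FF.............)
[12] create(a) — a=2 c=1 d=0 (map FFF............)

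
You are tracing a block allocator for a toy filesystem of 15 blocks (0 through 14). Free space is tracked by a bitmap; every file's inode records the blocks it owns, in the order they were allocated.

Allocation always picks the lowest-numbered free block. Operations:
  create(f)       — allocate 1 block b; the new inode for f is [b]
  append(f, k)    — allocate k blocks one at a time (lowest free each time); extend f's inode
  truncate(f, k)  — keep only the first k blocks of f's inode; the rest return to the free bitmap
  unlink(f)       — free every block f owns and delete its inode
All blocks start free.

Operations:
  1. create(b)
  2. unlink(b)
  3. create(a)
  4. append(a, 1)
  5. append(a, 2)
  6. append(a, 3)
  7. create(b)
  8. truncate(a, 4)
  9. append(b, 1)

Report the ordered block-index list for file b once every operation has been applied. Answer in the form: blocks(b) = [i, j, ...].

blocks(b) = [7, 4]

create(b): bitmap=F.............. | b=[0]
unlink(b): bitmap=............... | 
create(a): bitmap=F.............. | a=[0]
append(a, 1): bitmap=FF............. | a=[0, 1]
append(a, 2): bitmap=FFFF........... | a=[0, 1, 2, 3]
append(a, 3): bitmap=FFFFFFF........ | a=[0, 1, 2, 3, 4, 5, 6]
create(b): bitmap=FFFFFFFF....... | a=[0, 1, 2, 3, 4, 5, 6] b=[7]
truncate(a, 4): bitmap=FFFF...F....... | a=[0, 1, 2, 3] b=[7]
append(b, 1): bitmap=FFFFF..F....... | a=[0, 1, 2, 3] b=[7, 4]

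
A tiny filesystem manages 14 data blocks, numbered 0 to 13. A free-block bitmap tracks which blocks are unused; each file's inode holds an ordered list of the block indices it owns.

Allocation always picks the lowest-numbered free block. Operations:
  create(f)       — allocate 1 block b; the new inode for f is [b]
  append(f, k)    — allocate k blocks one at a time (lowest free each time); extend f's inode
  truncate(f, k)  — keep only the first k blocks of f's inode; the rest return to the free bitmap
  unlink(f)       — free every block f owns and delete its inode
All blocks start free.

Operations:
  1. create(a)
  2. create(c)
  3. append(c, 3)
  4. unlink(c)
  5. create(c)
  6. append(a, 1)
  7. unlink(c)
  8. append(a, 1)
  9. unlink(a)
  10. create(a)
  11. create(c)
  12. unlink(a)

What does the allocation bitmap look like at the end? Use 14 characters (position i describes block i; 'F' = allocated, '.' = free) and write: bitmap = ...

bitmap = .F............

  1. create(a)  ⇒  F.............  {a→[0]}
  2. create(c)  ⇒  FF............  {a→[0]; c→[1]}
  3. append(c, 3)  ⇒  FFFFF.........  {a→[0]; c→[1, 2, 3, 4]}
  4. unlink(c)  ⇒  F.............  {a→[0]}
  5. create(c)  ⇒  FF............  {a→[0]; c→[1]}
  6. append(a, 1)  ⇒  FFF...........  {a→[0, 2]; c→[1]}
  7. unlink(c)  ⇒  F.F...........  {a→[0, 2]}
  8. append(a, 1)  ⇒  FFF...........  {a→[0, 2, 1]}
  9. unlink(a)  ⇒  ..............  {}
  10. create(a)  ⇒  F.............  {a→[0]}
  11. create(c)  ⇒  FF............  {a→[0]; c→[1]}
  12. unlink(a)  ⇒  .F............  {c→[1]}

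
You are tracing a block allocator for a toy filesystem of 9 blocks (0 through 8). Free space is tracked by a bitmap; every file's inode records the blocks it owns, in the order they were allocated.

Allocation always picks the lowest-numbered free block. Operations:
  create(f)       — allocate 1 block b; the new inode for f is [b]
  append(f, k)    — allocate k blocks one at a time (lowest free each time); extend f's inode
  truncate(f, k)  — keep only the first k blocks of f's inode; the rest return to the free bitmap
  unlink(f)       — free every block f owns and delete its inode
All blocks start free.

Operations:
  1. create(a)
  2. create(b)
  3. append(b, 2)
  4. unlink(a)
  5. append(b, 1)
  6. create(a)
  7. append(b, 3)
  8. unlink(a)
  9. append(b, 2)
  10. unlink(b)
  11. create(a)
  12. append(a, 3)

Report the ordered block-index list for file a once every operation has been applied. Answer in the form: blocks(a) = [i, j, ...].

blocks(a) = [0, 1, 2, 3]

after create(a) → a:[0]  free=[F........]
after create(b) → a:[0], b:[1]  free=[FF.......]
after append(b, 2) → a:[0], b:[1, 2, 3]  free=[FFFF.....]
after unlink(a) → b:[1, 2, 3]  free=[.FFF.....]
after append(b, 1) → b:[1, 2, 3, 0]  free=[FFFF.....]
after create(a) → a:[4], b:[1, 2, 3, 0]  free=[FFFFF....]
after append(b, 3) → a:[4], b:[1, 2, 3, 0, 5, 6, 7]  free=[FFFFFFFF.]
after unlink(a) → b:[1, 2, 3, 0, 5, 6, 7]  free=[FFFF.FFF.]
after append(b, 2) → b:[1, 2, 3, 0, 5, 6, 7, 4, 8]  free=[FFFFFFFFF]
after unlink(b) →   free=[.........]
after create(a) → a:[0]  free=[F........]
after append(a, 3) → a:[0, 1, 2, 3]  free=[FFFF.....]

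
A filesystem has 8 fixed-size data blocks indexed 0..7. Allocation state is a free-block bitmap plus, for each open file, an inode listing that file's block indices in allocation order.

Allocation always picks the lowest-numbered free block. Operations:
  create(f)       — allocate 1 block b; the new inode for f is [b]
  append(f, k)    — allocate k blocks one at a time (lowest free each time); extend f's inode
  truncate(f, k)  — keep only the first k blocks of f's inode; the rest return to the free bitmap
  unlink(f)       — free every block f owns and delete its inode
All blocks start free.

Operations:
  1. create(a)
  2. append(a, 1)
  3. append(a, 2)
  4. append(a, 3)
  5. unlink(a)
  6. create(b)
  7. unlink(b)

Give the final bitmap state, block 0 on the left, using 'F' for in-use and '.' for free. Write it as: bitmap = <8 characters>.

bitmap = ........

after create(a) → a:[0]  free=[F.......]
after append(a, 1) → a:[0, 1]  free=[FF......]
after append(a, 2) → a:[0, 1, 2, 3]  free=[FFFF....]
after append(a, 3) → a:[0, 1, 2, 3, 4, 5, 6]  free=[FFFFFFF.]
after unlink(a) →   free=[........]
after create(b) → b:[0]  free=[F.......]
after unlink(b) →   free=[........]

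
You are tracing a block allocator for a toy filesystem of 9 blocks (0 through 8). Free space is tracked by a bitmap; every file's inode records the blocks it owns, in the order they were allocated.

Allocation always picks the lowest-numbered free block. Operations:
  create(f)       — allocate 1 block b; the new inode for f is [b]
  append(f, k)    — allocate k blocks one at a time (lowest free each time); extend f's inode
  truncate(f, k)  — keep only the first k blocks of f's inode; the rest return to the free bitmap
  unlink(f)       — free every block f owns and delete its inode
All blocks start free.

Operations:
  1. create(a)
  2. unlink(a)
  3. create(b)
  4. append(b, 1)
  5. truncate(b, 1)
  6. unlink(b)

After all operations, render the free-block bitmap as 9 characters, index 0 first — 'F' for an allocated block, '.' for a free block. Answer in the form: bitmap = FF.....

bitmap = .........

[1] create(a) — a=0 (map F........)
[2] unlink(a) —  (map .........)
[3] create(b) — b=0 (map F........)
[4] append(b, 1) — b=0,1 (map FF.......)
[5] truncate(b, 1) — b=0 (map F........)
[6] unlink(b) —  (map .........)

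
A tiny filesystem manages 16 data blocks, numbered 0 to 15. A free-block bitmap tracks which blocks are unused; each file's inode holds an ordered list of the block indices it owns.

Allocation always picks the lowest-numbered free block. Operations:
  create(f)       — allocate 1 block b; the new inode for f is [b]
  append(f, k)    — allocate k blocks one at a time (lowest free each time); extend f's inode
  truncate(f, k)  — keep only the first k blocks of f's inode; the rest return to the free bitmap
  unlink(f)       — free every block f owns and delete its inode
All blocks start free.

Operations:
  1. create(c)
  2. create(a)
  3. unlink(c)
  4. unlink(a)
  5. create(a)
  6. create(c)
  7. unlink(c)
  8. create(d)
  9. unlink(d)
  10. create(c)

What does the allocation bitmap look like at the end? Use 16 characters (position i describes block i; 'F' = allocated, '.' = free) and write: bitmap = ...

bitmap = FF..............

after create(c) → c:[0]  free=[F...............]
after create(a) → a:[1], c:[0]  free=[FF..............]
after unlink(c) → a:[1]  free=[.F..............]
after unlink(a) →   free=[................]
after create(a) → a:[0]  free=[F...............]
after create(c) → a:[0], c:[1]  free=[FF..............]
after unlink(c) → a:[0]  free=[F...............]
after create(d) → a:[0], d:[1]  free=[FF..............]
after unlink(d) → a:[0]  free=[F...............]
after create(c) → a:[0], c:[1]  free=[FF..............]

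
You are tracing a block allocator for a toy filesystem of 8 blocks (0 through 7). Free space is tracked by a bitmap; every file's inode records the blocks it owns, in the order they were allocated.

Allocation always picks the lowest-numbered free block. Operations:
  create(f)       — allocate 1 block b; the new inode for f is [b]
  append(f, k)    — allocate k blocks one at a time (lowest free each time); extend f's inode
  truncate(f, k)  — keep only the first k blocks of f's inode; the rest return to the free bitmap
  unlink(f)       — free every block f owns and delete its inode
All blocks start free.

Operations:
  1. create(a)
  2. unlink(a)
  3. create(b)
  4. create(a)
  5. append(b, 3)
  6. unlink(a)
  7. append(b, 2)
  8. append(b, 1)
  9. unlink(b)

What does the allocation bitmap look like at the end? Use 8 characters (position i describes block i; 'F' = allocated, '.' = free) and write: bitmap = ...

bitmap = ........

after create(a) → a:[0]  free=[F.......]
after unlink(a) →   free=[........]
after create(b) → b:[0]  free=[F.......]
after create(a) → a:[1], b:[0]  free=[FF......]
after append(b, 3) → a:[1], b:[0, 2, 3, 4]  free=[FFFFF...]
after unlink(a) → b:[0, 2, 3, 4]  free=[F.FFF...]
after append(b, 2) → b:[0, 2, 3, 4, 1, 5]  free=[FFFFFF..]
after append(b, 1) → b:[0, 2, 3, 4, 1, 5, 6]  free=[FFFFFFF.]
after unlink(b) →   free=[........]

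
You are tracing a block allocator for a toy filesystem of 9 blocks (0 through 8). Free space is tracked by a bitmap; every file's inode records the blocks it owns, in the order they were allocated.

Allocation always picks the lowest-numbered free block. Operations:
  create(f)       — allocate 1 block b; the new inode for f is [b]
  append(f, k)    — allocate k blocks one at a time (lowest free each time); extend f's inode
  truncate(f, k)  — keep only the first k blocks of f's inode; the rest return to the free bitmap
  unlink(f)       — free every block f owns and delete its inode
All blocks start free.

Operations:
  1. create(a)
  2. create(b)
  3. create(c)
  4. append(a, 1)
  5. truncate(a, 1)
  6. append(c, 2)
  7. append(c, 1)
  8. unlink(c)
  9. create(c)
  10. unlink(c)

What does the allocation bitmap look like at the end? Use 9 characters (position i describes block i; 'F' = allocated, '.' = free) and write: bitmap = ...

bitmap = FF.......

[1] create(a) — a=0 (map F........)
[2] create(b) — a=0 b=1 (map FF.......)
[3] create(c) — a=0 b=1 c=2 (map FFF......)
[4] append(a, 1) — a=0,3 b=1 c=2 (map FFFF.....)
[5] truncate(a, 1) — a=0 b=1 c=2 (map FFF......)
[6] append(c, 2) — a=0 b=1 c=2,3,4 (map FFFFF....)
[7] append(c, 1) — a=0 b=1 c=2,3,4,5 (map FFFFFF...)
[8] unlink(c) — a=0 b=1 (map FF.......)
[9] create(c) — a=0 b=1 c=2 (map FFF......)
[10] unlink(c) — a=0 b=1 (map FF.......)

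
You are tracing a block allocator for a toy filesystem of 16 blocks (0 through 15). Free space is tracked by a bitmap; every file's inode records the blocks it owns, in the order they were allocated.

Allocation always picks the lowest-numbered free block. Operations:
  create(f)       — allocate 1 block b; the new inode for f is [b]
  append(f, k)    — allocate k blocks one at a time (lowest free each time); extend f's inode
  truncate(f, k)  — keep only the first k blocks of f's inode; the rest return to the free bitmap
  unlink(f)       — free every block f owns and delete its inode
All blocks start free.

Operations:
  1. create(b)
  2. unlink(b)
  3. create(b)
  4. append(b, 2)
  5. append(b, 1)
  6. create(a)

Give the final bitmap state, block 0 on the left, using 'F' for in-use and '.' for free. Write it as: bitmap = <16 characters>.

bitmap = FFFFF...........

create(b): bitmap=F............... | b=[0]
unlink(b): bitmap=................ | 
create(b): bitmap=F............... | b=[0]
append(b, 2): bitmap=FFF............. | b=[0, 1, 2]
append(b, 1): bitmap=FFFF............ | b=[0, 1, 2, 3]
create(a): bitmap=FFFFF........... | a=[4] b=[0, 1, 2, 3]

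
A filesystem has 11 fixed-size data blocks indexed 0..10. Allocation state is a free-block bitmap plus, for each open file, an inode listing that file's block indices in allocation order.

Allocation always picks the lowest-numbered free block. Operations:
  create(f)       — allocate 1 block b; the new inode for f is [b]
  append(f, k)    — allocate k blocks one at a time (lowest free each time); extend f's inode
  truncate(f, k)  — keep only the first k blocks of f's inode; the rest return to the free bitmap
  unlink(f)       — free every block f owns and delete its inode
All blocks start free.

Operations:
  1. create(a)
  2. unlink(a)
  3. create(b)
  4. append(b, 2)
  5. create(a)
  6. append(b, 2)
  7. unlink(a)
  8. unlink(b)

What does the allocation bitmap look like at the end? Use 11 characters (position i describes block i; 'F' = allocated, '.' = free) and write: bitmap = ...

  1. create(a)  ⇒  F..........  {a→[0]}
  2. unlink(a)  ⇒  ...........  {}
  3. create(b)  ⇒  F..........  {b→[0]}
  4. append(b, 2)  ⇒  FFF........  {b→[0, 1, 2]}
  5. create(a)  ⇒  FFFF.......  {a→[3]; b→[0, 1, 2]}
  6. append(b, 2)  ⇒  FFFFFF.....  {a→[3]; b→[0, 1, 2, 4, 5]}
  7. unlink(a)  ⇒  FFF.FF.....  {b→[0, 1, 2, 4, 5]}
  8. unlink(b)  ⇒  ...........  {}

bitmap = ...........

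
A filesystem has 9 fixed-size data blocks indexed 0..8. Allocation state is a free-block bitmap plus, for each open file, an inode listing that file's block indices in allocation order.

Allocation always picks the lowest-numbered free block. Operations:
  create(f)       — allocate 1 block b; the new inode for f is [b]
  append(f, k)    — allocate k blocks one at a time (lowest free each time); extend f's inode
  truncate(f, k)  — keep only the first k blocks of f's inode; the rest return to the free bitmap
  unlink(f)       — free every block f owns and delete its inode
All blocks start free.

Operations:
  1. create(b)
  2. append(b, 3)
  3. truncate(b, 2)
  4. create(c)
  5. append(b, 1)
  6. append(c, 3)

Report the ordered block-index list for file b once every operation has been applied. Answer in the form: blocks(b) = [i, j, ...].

blocks(b) = [0, 1, 3]

  1. create(b)  ⇒  F........  {b→[0]}
  2. append(b, 3)  ⇒  FFFF.....  {b→[0, 1, 2, 3]}
  3. truncate(b, 2)  ⇒  FF.......  {b→[0, 1]}
  4. create(c)  ⇒  FFF......  {b→[0, 1]; c→[2]}
  5. append(b, 1)  ⇒  FFFF.....  {b→[0, 1, 3]; c→[2]}
  6. append(c, 3)  ⇒  FFFFFFF..  {b→[0, 1, 3]; c→[2, 4, 5, 6]}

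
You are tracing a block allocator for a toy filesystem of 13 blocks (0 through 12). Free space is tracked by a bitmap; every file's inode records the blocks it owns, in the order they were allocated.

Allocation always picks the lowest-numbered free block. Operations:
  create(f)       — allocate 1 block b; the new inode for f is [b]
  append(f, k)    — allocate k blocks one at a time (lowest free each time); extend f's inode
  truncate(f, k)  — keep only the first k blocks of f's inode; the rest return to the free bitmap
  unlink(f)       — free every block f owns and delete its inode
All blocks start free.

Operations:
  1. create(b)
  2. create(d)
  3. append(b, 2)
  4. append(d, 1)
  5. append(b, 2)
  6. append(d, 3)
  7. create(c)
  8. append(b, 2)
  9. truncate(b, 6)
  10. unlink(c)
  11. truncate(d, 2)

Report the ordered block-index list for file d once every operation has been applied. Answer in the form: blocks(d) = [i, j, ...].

blocks(d) = [1, 4]

  1. create(b)  ⇒  F............  {b→[0]}
  2. create(d)  ⇒  FF...........  {b→[0]; d→[1]}
  3. append(b, 2)  ⇒  FFFF.........  {b→[0, 2, 3]; d→[1]}
  4. append(d, 1)  ⇒  FFFFF........  {b→[0, 2, 3]; d→[1, 4]}
  5. append(b, 2)  ⇒  FFFFFFF......  {b→[0, 2, 3, 5, 6]; d→[1, 4]}
  6. append(d, 3)  ⇒  FFFFFFFFFF...  {b→[0, 2, 3, 5, 6]; d→[1, 4, 7, 8, 9]}
  7. create(c)  ⇒  FFFFFFFFFFF..  {b→[0, 2, 3, 5, 6]; c→[10]; d→[1, 4, 7, 8, 9]}
  8. append(b, 2)  ⇒  FFFFFFFFFFFFF  {b→[0, 2, 3, 5, 6, 11, 12]; c→[10]; d→[1, 4, 7, 8, 9]}
  9. truncate(b, 6)  ⇒  FFFFFFFFFFFF.  {b→[0, 2, 3, 5, 6, 11]; c→[10]; d→[1, 4, 7, 8, 9]}
  10. unlink(c)  ⇒  FFFFFFFFFF.F.  {b→[0, 2, 3, 5, 6, 11]; d→[1, 4, 7, 8, 9]}
  11. truncate(d, 2)  ⇒  FFFFFFF....F.  {b→[0, 2, 3, 5, 6, 11]; d→[1, 4]}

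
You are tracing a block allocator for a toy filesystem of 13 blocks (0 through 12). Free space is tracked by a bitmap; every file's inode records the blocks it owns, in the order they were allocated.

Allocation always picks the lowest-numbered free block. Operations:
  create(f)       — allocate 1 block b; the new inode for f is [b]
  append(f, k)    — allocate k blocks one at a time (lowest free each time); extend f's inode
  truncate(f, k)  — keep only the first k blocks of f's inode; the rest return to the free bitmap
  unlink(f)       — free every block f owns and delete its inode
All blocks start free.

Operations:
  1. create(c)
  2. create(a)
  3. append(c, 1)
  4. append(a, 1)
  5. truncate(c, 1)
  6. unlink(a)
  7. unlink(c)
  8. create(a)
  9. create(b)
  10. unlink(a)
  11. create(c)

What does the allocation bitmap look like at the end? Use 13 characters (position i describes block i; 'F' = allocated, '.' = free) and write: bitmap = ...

bitmap = FF...........

create(c): bitmap=F............ | c=[0]
create(a): bitmap=FF........... | a=[1] c=[0]
append(c, 1): bitmap=FFF.......... | a=[1] c=[0, 2]
append(a, 1): bitmap=FFFF......... | a=[1, 3] c=[0, 2]
truncate(c, 1): bitmap=FF.F......... | a=[1, 3] c=[0]
unlink(a): bitmap=F............ | c=[0]
unlink(c): bitmap=............. | 
create(a): bitmap=F............ | a=[0]
create(b): bitmap=FF........... | a=[0] b=[1]
unlink(a): bitmap=.F........... | b=[1]
create(c): bitmap=FF........... | b=[1] c=[0]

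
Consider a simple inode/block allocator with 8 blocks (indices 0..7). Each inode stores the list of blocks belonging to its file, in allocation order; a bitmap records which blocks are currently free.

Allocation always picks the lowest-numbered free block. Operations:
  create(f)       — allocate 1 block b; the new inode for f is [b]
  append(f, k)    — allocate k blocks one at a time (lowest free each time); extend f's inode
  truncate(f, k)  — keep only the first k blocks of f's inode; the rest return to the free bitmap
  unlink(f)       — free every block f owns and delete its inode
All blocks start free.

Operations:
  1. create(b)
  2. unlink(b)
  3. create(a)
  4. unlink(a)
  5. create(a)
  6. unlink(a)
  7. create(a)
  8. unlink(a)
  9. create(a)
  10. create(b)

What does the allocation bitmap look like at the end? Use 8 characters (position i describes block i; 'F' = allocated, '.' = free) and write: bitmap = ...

create(b): bitmap=F....... | b=[0]
unlink(b): bitmap=........ | 
create(a): bitmap=F....... | a=[0]
unlink(a): bitmap=........ | 
create(a): bitmap=F....... | a=[0]
unlink(a): bitmap=........ | 
create(a): bitmap=F....... | a=[0]
unlink(a): bitmap=........ | 
create(a): bitmap=F....... | a=[0]
create(b): bitmap=FF...... | a=[0] b=[1]

bitmap = FF......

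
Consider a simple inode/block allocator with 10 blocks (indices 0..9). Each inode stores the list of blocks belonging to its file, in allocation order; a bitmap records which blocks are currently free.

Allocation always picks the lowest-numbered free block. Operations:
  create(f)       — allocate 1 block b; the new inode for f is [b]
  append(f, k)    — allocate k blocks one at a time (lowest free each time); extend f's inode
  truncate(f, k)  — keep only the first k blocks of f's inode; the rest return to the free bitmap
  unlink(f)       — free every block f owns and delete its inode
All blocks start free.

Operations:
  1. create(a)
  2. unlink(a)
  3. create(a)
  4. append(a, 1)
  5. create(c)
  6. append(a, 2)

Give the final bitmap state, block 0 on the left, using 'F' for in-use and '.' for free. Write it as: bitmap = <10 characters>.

create(a): bitmap=F......... | a=[0]
unlink(a): bitmap=.......... | 
create(a): bitmap=F......... | a=[0]
append(a, 1): bitmap=FF........ | a=[0, 1]
create(c): bitmap=FFF....... | a=[0, 1] c=[2]
append(a, 2): bitmap=FFFFF..... | a=[0, 1, 3, 4] c=[2]

bitmap = FFFFF.....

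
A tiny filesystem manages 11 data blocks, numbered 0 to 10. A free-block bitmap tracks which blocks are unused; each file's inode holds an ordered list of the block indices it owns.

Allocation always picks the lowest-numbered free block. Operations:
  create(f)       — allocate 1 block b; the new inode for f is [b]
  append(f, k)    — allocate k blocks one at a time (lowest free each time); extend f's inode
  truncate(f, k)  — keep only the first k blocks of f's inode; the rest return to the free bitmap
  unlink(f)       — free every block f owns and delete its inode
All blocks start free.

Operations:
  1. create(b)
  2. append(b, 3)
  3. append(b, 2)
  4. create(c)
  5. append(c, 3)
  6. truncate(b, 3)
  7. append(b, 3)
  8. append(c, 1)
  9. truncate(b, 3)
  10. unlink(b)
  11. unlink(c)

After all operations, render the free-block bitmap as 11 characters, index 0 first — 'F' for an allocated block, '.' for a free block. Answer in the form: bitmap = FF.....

  1. create(b)  ⇒  F..........  {b→[0]}
  2. append(b, 3)  ⇒  FFFF.......  {b→[0, 1, 2, 3]}
  3. append(b, 2)  ⇒  FFFFFF.....  {b→[0, 1, 2, 3, 4, 5]}
  4. create(c)  ⇒  FFFFFFF....  {b→[0, 1, 2, 3, 4, 5]; c→[6]}
  5. append(c, 3)  ⇒  FFFFFFFFFF.  {b→[0, 1, 2, 3, 4, 5]; c→[6, 7, 8, 9]}
  6. truncate(b, 3)  ⇒  FFF...FFFF.  {b→[0, 1, 2]; c→[6, 7, 8, 9]}
  7. append(b, 3)  ⇒  FFFFFFFFFF.  {b→[0, 1, 2, 3, 4, 5]; c→[6, 7, 8, 9]}
  8. append(c, 1)  ⇒  FFFFFFFFFFF  {b→[0, 1, 2, 3, 4, 5]; c→[6, 7, 8, 9, 10]}
  9. truncate(b, 3)  ⇒  FFF...FFFFF  {b→[0, 1, 2]; c→[6, 7, 8, 9, 10]}
  10. unlink(b)  ⇒  ......FFFFF  {c→[6, 7, 8, 9, 10]}
  11. unlink(c)  ⇒  ...........  {}

bitmap = ...........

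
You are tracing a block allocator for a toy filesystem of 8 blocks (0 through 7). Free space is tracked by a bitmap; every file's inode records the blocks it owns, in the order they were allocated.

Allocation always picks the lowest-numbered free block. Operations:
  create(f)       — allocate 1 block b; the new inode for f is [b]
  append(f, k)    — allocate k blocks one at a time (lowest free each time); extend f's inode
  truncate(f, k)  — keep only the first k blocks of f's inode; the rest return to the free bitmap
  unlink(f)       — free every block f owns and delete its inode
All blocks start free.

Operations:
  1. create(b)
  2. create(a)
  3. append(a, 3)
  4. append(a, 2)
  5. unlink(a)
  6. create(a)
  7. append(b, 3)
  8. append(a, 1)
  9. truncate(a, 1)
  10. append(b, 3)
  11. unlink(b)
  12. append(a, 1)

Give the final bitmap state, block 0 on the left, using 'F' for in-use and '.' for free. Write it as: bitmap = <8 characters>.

create(b): bitmap=F....... | b=[0]
create(a): bitmap=FF...... | a=[1] b=[0]
append(a, 3): bitmap=FFFFF... | a=[1, 2, 3, 4] b=[0]
append(a, 2): bitmap=FFFFFFF. | a=[1, 2, 3, 4, 5, 6] b=[0]
unlink(a): bitmap=F....... | b=[0]
create(a): bitmap=FF...... | a=[1] b=[0]
append(b, 3): bitmap=FFFFF... | a=[1] b=[0, 2, 3, 4]
append(a, 1): bitmap=FFFFFF.. | a=[1, 5] b=[0, 2, 3, 4]
truncate(a, 1): bitmap=FFFFF... | a=[1] b=[0, 2, 3, 4]
append(b, 3): bitmap=FFFFFFFF | a=[1] b=[0, 2, 3, 4, 5, 6, 7]
unlink(b): bitmap=.F...... | a=[1]
append(a, 1): bitmap=FF...... | a=[1, 0]

bitmap = FF......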